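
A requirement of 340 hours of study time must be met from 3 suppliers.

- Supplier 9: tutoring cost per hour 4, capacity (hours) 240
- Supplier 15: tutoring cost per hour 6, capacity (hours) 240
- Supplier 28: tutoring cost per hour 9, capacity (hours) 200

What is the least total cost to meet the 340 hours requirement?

1560

Fill from the cheapest supplier first.
Take 240 from Supplier 9 at 4 → need 100 more.
Take 100 from Supplier 15 at 6 to finish.
Supplier 28: unused.
Cost = 240×4 + 100×6 = 1560.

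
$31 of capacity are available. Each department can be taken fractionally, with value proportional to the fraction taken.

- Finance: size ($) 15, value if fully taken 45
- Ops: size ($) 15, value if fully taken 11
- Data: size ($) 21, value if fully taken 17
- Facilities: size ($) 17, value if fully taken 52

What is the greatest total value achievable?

Sort by value density: Facilities 52/17≈3.06, Finance 45/15≈3, Data 17/21≈0.81, Ops 11/15≈0.733.
Facilities: take in full, 17 $ for value 52 → 14 left.
Fill the last 14 $ with part of Finance: 14/15 of it earns 42.
Total value = 94.

94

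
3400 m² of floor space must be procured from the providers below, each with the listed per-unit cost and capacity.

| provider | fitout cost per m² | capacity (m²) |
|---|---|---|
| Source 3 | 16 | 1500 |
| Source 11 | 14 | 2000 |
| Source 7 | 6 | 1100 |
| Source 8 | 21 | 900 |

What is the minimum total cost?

39400

Cheapest first:
Take 1100 from Source 7 at 6 ; need 2300 more.
Source 11 (14): use full 2000 ; 300 m² to go.
Source 3 (16): take the remaining 300 ; done.
Source 8: unused.
Cost = 1100×6 + 2000×14 + 300×16 = 39400.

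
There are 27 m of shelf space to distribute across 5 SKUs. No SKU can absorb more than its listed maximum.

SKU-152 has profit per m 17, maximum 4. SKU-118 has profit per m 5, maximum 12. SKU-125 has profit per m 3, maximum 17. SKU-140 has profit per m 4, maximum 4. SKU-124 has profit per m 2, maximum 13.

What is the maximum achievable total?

Highest profit per m first: SKU-152 17 > SKU-118 5 > SKU-140 4 > SKU-125 3 > SKU-124 2.
SKU-152: +4 to 4 (cap) — 23 left.
Give SKU-118 12 to hit its cap of 12 — 11 left.
SKU-140: +4 to 4 (cap) — 7 left.
Only 7 left; SKU-125 takes them to reach 7.
Total = 17×4 + 5×12 + 3×7 + 4×4 = 165.

165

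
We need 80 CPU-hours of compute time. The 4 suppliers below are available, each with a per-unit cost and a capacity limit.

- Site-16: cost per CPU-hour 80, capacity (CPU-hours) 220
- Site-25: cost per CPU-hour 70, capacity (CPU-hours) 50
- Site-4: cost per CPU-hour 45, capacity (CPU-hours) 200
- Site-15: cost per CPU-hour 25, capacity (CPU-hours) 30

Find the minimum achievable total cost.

3000

Fill from the cheapest supplier first.
Take 30 from Site-15 at 25 — need 50 more.
Take 50 from Site-4 at 45 to finish.
Site-25, Site-16: unused.
Cost = 30×25 + 50×45 = 3000.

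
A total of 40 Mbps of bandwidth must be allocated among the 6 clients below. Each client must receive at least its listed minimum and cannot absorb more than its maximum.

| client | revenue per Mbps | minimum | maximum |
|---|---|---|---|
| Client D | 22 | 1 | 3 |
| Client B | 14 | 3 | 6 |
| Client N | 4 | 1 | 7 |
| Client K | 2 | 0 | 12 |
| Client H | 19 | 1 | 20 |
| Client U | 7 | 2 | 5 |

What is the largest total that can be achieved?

589

Meeting every minimum uses 1+3+1+0+1+2 = 8 Mbps, leaving 32.
Rank by revenue per Mbps: Client D 22 > Client H 19 > Client B 14 > Client U 7 > Client N 4 > Client K 2.
Client D takes 2 more to reach its cap of 3 → 30 left.
Client H takes 19 more to reach its cap of 20 → 11 left.
Client B: +3 to 6 (cap) → 8 left.
Client U takes 3 more to reach its cap of 5 → 5 left.
Only 5 left; Client N takes them to reach 6.
Total = 22×3 + 14×6 + 4×6 + 19×20 + 7×5 = 589.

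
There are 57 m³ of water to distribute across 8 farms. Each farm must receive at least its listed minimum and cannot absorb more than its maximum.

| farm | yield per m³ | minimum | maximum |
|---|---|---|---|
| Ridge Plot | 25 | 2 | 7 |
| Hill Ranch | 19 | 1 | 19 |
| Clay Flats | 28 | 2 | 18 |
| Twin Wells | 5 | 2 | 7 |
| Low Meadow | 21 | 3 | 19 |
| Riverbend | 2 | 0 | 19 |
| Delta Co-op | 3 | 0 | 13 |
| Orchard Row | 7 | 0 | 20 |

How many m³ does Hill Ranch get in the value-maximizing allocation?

Meeting every minimum uses 2+1+2+2+3+0+0+0 = 10 m³, leaving 47.
Rank by yield per m³: Clay Flats 28 > Ridge Plot 25 > Low Meadow 21 > Hill Ranch 19 > Orchard Row 7 > Twin Wells 5 > Delta Co-op 3 > Riverbend 2.
Clay Flats: +16 to 18 (cap) ; 31 left.
Give Ridge Plot 5 more to hit its cap of 7 ; 26 left.
Low Meadow takes 16 more to reach its cap of 19 ; 10 left.
Only 10 left; Hill Ranch takes them to reach 11.

11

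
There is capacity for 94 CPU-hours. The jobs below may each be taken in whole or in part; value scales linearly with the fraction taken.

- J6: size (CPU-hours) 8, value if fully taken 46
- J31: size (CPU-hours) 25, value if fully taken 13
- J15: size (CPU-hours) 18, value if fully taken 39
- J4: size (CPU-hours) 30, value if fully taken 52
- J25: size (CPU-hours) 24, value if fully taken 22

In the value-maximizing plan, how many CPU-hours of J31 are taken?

Sort by value density: J6 46/8≈5.75, J15 39/18≈2.17, J4 52/30≈1.73, J25 22/24≈0.917, J31 13/25≈0.52.
All 8 CPU-hours of J6 fit (value 46) ; 86 remain.
J15: take in full, 18 CPU-hours for value 39 ; 68 left.
All 30 CPU-hours of J4 fit (value 52) ; 38 remain.
Take all of J25 (24 CPU-hours, value 22) ; 14 CPU-hours left.
Fill the last 14 CPU-hours with part of J31: 14/25 of it earns 7.28.

14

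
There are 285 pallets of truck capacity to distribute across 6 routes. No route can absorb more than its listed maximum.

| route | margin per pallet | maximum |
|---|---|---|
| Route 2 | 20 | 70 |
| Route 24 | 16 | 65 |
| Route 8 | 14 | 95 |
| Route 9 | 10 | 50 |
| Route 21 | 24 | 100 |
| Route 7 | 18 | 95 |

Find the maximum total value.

Order the routes by margin per pallet: Route 21 24 > Route 2 20 > Route 7 18 > Route 24 16 > Route 8 14 > Route 9 10.
Route 21: +100 to 100 (cap) — 185 left.
Give Route 2 70 to hit its cap of 70 — 115 left.
Route 7 takes 95 to reach its cap of 95 — 20 left.
Route 24 has room for 65 but only 20 remain, so it gets 20.
Total = 20×70 + 16×20 + 24×100 + 18×95 = 5830.

5830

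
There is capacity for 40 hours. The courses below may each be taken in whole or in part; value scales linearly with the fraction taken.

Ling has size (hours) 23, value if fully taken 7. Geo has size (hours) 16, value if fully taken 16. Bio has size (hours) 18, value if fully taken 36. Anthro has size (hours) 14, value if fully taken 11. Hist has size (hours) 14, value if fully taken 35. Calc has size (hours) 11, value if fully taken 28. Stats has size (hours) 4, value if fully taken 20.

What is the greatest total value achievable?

Best value per unit of size first: Stats 20/4≈5, Calc 28/11≈2.55, Hist 35/14≈2.5, Bio 36/18≈2, Geo 16/16≈1, Anthro 11/14≈0.786, Ling 7/23≈0.304.
Stats: take in full, 4 hours for value 20 — 36 left.
Take all of Calc (11 hours, value 28) — 25 hours left.
Take all of Hist (14 hours, value 35) — 11 hours left.
11 hours left: a 11/18 share of Bio gives 36×11/18 = 22.
Total value = 105.

105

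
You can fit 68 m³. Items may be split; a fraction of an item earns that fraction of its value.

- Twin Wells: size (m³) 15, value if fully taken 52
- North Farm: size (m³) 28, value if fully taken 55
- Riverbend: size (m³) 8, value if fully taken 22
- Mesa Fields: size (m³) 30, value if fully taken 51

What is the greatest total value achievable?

Sort by value density: Twin Wells 52/15≈3.47, Riverbend 22/8≈2.75, North Farm 55/28≈1.96, Mesa Fields 51/30≈1.7.
All 15 m³ of Twin Wells fit (value 52) ; 53 remain.
Riverbend: take in full, 8 m³ for value 22 ; 45 left.
Take all of North Farm (28 m³, value 55) ; 17 m³ left.
Fill the last 17 m³ with part of Mesa Fields: 17/30 of it earns 28.9.
Total value = 157.9.

157.9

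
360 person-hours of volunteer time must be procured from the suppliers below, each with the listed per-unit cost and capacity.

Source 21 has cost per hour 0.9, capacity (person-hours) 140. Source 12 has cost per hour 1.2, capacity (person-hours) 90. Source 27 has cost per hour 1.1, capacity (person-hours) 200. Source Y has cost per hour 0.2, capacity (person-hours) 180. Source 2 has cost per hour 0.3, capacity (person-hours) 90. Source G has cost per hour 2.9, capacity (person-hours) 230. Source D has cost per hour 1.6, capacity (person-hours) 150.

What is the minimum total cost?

Use suppliers in increasing cost order.
Source Y (0.2): use full 180 → 180 person-hours to go.
Take 90 from Source 2 at 0.3 → need 90 more.
Source 21 (0.9): take the remaining 90 → done.
Source 27, Source 12, Source D, Source G: unused.
Cost = 180×0.2 + 90×0.3 + 90×0.9 = 144.

144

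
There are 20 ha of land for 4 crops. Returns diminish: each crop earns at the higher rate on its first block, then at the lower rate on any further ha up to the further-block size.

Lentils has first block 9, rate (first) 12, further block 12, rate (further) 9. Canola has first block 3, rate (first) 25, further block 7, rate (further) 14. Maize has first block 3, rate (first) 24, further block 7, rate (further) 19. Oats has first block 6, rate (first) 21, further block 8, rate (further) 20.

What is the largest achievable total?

433

Treat each block as its own option and order by rate: Canola/first 25 > Maize/first 24 > Oats/first 21 > Oats/second 20 > Maize/second 19 > Canola/second 14 > Lentils/first 12 > Lentils/second 9.
Fill Canola first block (3 at 25) — 17 left.
Maize/first (24): +3 — 14 left.
Oats first at 21: fill all 6 — 8 left.
Fill Oats second block (8 at 20) — 0 left.
Total = 25×3 + 24×3 + 21×6 + 20×8 = 433.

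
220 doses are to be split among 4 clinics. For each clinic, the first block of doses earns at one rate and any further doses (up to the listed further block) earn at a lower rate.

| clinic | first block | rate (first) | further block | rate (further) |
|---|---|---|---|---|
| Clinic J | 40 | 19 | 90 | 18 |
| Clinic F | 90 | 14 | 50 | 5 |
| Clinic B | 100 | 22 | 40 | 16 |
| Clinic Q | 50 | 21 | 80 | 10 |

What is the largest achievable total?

Treat each block as its own option and order by rate: Clinic B/tier1 22 > Clinic Q/tier1 21 > Clinic J/tier1 19 > Clinic J/tier2 18 > Clinic B/tier2 16 > Clinic F/tier1 14 > Clinic Q/tier2 10 > Clinic F/tier2 5.
Fill Clinic B tier1 block (100 at 22) ; 120 left.
Clinic Q tier1 at 21: fill all 50 ; 70 left.
Clinic J/tier1 (19): +40 ; 30 left.
Clinic J/tier2: +30 of 90 at 18; pool empty.
Total = 22×100 + 21×50 + 19×40 + 18×30 = 4550.

4550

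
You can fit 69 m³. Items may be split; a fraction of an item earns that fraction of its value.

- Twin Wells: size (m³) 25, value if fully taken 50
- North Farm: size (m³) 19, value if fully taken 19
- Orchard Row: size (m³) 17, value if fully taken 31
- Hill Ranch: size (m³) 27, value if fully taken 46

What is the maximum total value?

Rank by value-to-size ratio: Twin Wells 50/25≈2, Orchard Row 31/17≈1.82, Hill Ranch 46/27≈1.7, North Farm 19/19≈1.
All 25 m³ of Twin Wells fit (value 50) — 44 remain.
All 17 m³ of Orchard Row fit (value 31) — 27 remain.
All 27 m³ of Hill Ranch fit (value 46) — 0 remain.
Total value = 127.

127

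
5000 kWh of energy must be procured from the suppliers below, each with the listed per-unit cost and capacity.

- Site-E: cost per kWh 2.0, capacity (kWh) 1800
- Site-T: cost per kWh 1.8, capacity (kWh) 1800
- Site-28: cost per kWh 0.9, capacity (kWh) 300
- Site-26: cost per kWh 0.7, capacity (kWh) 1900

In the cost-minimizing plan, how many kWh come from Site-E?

1000

Use suppliers in increasing cost order.
Site-26 (0.7): use full 1900 ; 3100 kWh to go.
Take 300 from Site-28 at 0.9 ; need 2800 more.
Take 1800 from Site-T at 1.8 ; need 1000 more.
Site-E (2.0): take the remaining 1000 ; done.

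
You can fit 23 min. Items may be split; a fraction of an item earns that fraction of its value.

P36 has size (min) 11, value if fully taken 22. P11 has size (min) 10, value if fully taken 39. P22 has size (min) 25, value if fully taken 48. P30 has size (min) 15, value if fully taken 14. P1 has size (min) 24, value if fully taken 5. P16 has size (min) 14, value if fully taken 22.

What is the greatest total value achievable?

64.84

Rank by value-to-size ratio: P11 39/10≈3.9, P36 22/11≈2, P22 48/25≈1.92, P16 22/14≈1.57, P30 14/15≈0.933, P1 5/24≈0.208.
Take all of P11 (10 min, value 39) → 13 min left.
P36: take in full, 11 min for value 22 → 2 left.
Only 2 min remain; take 2/25 of P22 for value 48×2/25 = 3.84.
Total value = 64.84.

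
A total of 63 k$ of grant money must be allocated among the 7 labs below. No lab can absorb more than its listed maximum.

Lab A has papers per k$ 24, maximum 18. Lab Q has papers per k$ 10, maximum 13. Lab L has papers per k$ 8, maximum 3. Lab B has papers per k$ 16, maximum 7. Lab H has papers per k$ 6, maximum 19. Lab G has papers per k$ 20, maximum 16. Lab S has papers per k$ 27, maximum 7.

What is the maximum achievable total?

1199

Highest papers per k$ first: Lab S 27 > Lab A 24 > Lab G 20 > Lab B 16 > Lab Q 10 > Lab L 8 > Lab H 6.
Lab S: +7 to 7 (cap) → 56 left.
Lab A: +18 to 18 (cap) → 38 left.
Lab G: +16 to 16 (cap) → 22 left.
Lab B: +7 to 7 (cap) → 15 left.
Lab Q takes 13 to reach its cap of 13 → 2 left.
Only 2 left; Lab L takes them to reach 2.
Total = 24×18 + 10×13 + 8×2 + 16×7 + 20×16 + 27×7 = 1199.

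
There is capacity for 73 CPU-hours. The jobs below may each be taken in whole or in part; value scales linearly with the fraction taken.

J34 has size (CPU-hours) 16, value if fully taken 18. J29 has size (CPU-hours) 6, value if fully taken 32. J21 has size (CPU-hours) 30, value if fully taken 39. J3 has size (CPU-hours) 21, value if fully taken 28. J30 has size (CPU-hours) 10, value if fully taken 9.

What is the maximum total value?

Sort by value density: J29 32/6≈5.33, J3 28/21≈1.33, J21 39/30≈1.3, J34 18/16≈1.12, J30 9/10≈0.9.
Take all of J29 (6 CPU-hours, value 32) — 67 CPU-hours left.
All 21 CPU-hours of J3 fit (value 28) — 46 remain.
All 30 CPU-hours of J21 fit (value 39) — 16 remain.
Take all of J34 (16 CPU-hours, value 18) — 0 CPU-hours left.
Total value = 117.

117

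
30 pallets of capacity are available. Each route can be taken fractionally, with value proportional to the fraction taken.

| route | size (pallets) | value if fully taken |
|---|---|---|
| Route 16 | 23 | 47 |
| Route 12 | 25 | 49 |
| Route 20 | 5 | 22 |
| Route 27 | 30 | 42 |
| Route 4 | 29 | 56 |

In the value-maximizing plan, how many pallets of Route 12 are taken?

Sort by value density: Route 20 22/5≈4.4, Route 16 47/23≈2.04, Route 12 49/25≈1.96, Route 4 56/29≈1.93, Route 27 42/30≈1.4.
Take all of Route 20 (5 pallets, value 22) ; 25 pallets left.
Route 16: take in full, 23 pallets for value 47 ; 2 left.
Only 2 pallets remain; take 2/25 of Route 12 for value 49×2/25 = 3.92.

2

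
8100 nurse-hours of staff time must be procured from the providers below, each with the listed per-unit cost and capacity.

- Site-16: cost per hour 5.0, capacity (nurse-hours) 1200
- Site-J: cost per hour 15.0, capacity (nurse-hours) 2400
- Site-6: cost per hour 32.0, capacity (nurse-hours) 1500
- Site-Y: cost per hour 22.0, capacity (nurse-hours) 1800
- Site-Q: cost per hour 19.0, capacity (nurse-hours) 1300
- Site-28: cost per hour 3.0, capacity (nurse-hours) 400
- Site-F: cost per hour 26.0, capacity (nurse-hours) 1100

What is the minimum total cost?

Cheapest first:
Site-28 (3.0): use full 400 ; 7700 nurse-hours to go.
Site-16 (5.0): use full 1200 ; 6500 nurse-hours to go.
Site-J at 15.0: take all 2400 nurse-hours ; 4100 still needed.
Site-Q at 19.0: take all 1300 nurse-hours ; 2800 still needed.
Site-Y (22.0): use full 1800 ; 1000 nurse-hours to go.
Site-F at 26.0: take 1000 of its 1100 ; requirement met.
Site-6: unused.
Cost = 400×3.0 + 1200×5.0 + 2400×15.0 + 1300×19.0 + 1800×22.0 + 1000×26.0 = 133500.

133500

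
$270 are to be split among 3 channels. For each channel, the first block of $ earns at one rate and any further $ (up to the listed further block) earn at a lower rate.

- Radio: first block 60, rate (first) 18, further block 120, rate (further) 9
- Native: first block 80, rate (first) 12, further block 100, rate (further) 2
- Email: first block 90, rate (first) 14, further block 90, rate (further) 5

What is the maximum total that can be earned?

3660

Rank every tier by rate: Radio/first 18 > Email/first 14 > Native/first 12 > Radio/second 9 > Email/second 5 > Native/second 2.
Radio first at 18: fill all 60 — 210 left.
Email/first (14): +90 — 120 left.
Native/first (12): +80 — 40 left.
Radio second at 9: only 40 left, fill 40.
Total = 18×60 + 14×90 + 12×80 + 9×40 = 3660.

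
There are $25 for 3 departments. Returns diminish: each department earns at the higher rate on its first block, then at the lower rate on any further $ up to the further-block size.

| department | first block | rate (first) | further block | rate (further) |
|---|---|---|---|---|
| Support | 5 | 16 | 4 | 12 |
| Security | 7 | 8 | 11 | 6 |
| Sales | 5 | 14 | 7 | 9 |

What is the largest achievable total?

Treat each block as its own option and order by rate: Support/tier1 16 > Sales/tier1 14 > Support/tier2 12 > Sales/tier2 9 > Security/tier1 8 > Security/tier2 6.
Support/tier1 (16): +5 — 20 left.
Sales tier1 at 14: fill all 5 — 15 left.
Support/tier2 (12): +4 — 11 left.
Fill Sales tier2 block (7 at 9) — 4 left.
Security tier1 at 8: only 4 left, fill 4.
Total = 16×5 + 14×5 + 12×4 + 9×7 + 8×4 = 293.

293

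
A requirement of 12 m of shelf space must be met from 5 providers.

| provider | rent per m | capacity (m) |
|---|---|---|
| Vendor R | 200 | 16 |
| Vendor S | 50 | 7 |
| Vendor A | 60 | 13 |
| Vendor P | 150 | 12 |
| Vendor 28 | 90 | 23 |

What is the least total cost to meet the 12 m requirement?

650

Cheapest first:
Vendor S (50): use full 7 → 5 m to go.
Vendor A (60): take the remaining 5 → done.
Vendor 28, Vendor P, Vendor R: unused.
Cost = 7×50 + 5×60 = 650.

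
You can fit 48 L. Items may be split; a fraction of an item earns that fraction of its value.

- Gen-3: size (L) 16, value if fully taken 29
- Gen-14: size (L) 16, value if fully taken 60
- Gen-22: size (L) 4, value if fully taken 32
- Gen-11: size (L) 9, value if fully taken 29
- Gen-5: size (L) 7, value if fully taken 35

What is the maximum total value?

177.75

Best value per unit of size first: Gen-22 32/4≈8, Gen-5 35/7≈5, Gen-14 60/16≈3.75, Gen-11 29/9≈3.22, Gen-3 29/16≈1.81.
Take all of Gen-22 (4 L, value 32) ; 44 L left.
Gen-5: take in full, 7 L for value 35 ; 37 left.
Take all of Gen-14 (16 L, value 60) ; 21 L left.
Take all of Gen-11 (9 L, value 29) ; 12 L left.
Only 12 L remain; take 12/16 of Gen-3 for value 29×12/16 = 21.75.
Total value = 177.75.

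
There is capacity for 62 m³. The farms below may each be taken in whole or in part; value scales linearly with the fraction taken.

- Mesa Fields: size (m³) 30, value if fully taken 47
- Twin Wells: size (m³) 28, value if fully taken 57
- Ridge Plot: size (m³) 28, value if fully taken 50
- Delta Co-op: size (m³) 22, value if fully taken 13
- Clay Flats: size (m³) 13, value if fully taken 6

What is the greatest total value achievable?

116.4

Sort by value density: Twin Wells 57/28≈2.04, Ridge Plot 50/28≈1.79, Mesa Fields 47/30≈1.57, Delta Co-op 13/22≈0.591, Clay Flats 6/13≈0.462.
Twin Wells: take in full, 28 m³ for value 57 — 34 left.
All 28 m³ of Ridge Plot fit (value 50) — 6 remain.
Only 6 m³ remain; take 6/30 of Mesa Fields for value 47×6/30 = 9.4.
Total value = 116.4.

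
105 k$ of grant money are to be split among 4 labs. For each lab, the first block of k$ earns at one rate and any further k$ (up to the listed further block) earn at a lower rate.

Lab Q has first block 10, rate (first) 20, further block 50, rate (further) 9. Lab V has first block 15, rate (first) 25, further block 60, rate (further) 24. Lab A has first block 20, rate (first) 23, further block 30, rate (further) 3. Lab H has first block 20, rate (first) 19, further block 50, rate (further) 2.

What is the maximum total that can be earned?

2475

Order all 8 blocks by rate: Lab V/first 25 > Lab V/second 24 > Lab A/first 23 > Lab Q/first 20 > Lab H/first 19 > Lab Q/second 9 > Lab A/second 3 > Lab H/second 2.
Lab V first at 25: fill all 15 ; 90 left.
Fill Lab V second block (60 at 24) ; 30 left.
Fill Lab A first block (20 at 23) ; 10 left.
Lab Q first at 20: fill all 10 ; 0 left.
Total = 25×15 + 24×60 + 23×20 + 20×10 = 2475.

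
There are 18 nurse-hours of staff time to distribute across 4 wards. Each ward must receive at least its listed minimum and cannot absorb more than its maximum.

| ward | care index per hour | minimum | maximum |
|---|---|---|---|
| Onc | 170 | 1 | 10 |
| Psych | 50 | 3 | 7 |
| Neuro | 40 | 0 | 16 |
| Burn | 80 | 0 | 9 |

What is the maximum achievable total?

Meeting every minimum uses 1+3+0+0 = 4 nurse-hours, leaving 14.
Order the wards by care index per hour: Onc 170 > Burn 80 > Psych 50 > Neuro 40.
Give Onc 9 more to hit its cap of 10 — 5 left.
Only 5 left; Burn takes them to reach 5.
Total = 170×10 + 50×3 + 80×5 = 2250.

2250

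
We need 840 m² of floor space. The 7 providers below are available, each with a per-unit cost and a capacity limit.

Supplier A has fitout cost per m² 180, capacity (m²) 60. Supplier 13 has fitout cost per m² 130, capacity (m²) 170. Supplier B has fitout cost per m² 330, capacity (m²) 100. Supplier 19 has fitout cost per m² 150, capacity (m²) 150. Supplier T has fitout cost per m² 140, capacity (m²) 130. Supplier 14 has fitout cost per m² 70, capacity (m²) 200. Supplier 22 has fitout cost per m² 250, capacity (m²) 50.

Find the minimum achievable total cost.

126500

Fill from the cheapest provider first.
Take 200 from Supplier 14 at 70 ; need 640 more.
Take 170 from Supplier 13 at 130 ; need 470 more.
Supplier T at 140: take all 130 m² ; 340 still needed.
Take 150 from Supplier 19 at 150 ; need 190 more.
Supplier A at 180: take all 60 m² ; 130 still needed.
Supplier 22 (250): use full 50 ; 80 m² to go.
Supplier B (330): take the remaining 80 ; done.
Cost = 200×70 + 170×130 + 130×140 + 150×150 + 60×180 + 50×250 + 80×330 = 126500.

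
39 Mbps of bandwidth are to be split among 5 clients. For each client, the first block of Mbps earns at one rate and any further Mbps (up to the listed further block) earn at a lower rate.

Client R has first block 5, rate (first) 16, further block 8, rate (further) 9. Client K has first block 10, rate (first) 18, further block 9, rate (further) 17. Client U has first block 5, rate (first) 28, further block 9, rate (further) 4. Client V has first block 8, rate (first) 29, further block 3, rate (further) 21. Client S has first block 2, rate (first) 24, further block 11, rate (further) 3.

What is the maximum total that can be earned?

Rank every tier by rate: Client V/first 29 > Client U/first 28 > Client S/first 24 > Client V/second 21 > Client K/first 18 > Client K/second 17 > Client R/first 16 > Client R/second 9 > Client U/second 4 > Client S/second 3.
Fill Client V first block (8 at 29) — 31 left.
Client U/first (28): +5 — 26 left.
Fill Client S first block (2 at 24) — 24 left.
Client V/second (21): +3 — 21 left.
Client K first at 18: fill all 10 — 11 left.
Fill Client K second block (9 at 17) — 2 left.
Client R first at 16: only 2 left, fill 2.
Total = 29×8 + 28×5 + 24×2 + 21×3 + 18×10 + 17×9 + 16×2 = 848.

848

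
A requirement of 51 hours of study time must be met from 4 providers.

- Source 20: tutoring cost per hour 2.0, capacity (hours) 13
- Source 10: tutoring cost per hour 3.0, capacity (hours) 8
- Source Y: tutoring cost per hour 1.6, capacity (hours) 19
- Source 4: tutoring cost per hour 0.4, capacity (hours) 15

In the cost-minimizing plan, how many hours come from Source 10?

4

Cheapest first:
Source 4 at 0.4: take all 15 hours — 36 still needed.
Source Y at 1.6: take all 19 hours — 17 still needed.
Source 20 at 2.0: take all 13 hours — 4 still needed.
Source 10 at 3.0: take 4 of its 8 — requirement met.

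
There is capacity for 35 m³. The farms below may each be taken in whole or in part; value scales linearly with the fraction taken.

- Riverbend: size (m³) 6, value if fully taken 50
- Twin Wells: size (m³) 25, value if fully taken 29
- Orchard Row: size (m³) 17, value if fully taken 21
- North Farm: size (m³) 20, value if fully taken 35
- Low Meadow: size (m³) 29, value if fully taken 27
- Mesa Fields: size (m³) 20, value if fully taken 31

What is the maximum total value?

98.95

Sort by value density: Riverbend 50/6≈8.33, North Farm 35/20≈1.75, Mesa Fields 31/20≈1.55, Orchard Row 21/17≈1.24, Twin Wells 29/25≈1.16, Low Meadow 27/29≈0.931.
Take all of Riverbend (6 m³, value 50) ; 29 m³ left.
North Farm: take in full, 20 m³ for value 35 ; 9 left.
Only 9 m³ remain; take 9/20 of Mesa Fields for value 31×9/20 = 13.95.
Total value = 98.95.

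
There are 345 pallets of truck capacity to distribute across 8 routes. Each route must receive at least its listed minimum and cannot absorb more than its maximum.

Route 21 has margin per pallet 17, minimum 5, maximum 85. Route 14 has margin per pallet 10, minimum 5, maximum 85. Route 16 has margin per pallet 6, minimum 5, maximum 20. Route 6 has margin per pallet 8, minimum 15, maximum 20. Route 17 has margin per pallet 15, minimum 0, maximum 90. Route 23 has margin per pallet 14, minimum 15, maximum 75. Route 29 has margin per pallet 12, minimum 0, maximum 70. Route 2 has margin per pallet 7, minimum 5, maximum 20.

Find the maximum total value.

4860

Meeting every minimum uses 5+5+5+15+0+15+0+5 = 50 pallets, leaving 295.
Rank by margin per pallet: Route 21 17 > Route 17 15 > Route 23 14 > Route 29 12 > Route 14 10 > Route 6 8 > Route 2 7 > Route 16 6.
Route 21 takes 80 more to reach its cap of 85 — 215 left.
Give Route 17 90 more to hit its cap of 90 — 125 left.
Route 23: +60 to 75 (cap) — 65 left.
Route 29: +65 (room for 70) → 65. Pool exhausted.
Total = 17×85 + 10×5 + 6×5 + 8×15 + 15×90 + 14×75 + 12×65 + 7×5 = 4860.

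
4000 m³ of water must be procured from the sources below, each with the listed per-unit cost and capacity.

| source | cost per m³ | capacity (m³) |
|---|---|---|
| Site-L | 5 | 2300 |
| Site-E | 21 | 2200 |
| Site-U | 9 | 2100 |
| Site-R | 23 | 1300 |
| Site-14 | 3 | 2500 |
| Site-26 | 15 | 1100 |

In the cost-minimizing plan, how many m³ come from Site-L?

Use sources in increasing cost order.
Take 2500 from Site-14 at 3 — need 1500 more.
Take 1500 from Site-L at 5 to finish.
Site-U, Site-26, Site-E, Site-R: unused.

1500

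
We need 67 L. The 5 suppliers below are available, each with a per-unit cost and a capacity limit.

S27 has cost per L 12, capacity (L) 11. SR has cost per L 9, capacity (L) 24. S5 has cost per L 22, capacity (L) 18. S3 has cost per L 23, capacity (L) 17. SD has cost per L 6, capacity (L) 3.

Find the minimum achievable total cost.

Fill from the cheapest supplier first.
SD at 6: take all 3 L → 64 still needed.
SR (9): use full 24 → 40 L to go.
S27 (12): use full 11 → 29 L to go.
S5 at 22: take all 18 L → 11 still needed.
Take 11 from S3 at 23 to finish.
Cost = 3×6 + 24×9 + 11×12 + 18×22 + 11×23 = 1015.

1015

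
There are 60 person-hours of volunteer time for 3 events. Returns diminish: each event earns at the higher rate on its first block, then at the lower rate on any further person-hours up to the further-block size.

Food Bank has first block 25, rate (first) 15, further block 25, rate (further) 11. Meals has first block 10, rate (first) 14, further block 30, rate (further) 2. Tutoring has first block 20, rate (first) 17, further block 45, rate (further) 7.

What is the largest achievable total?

Order all 6 blocks by rate: Tutoring/tier1 17 > Food Bank/tier1 15 > Meals/tier1 14 > Food Bank/tier2 11 > Tutoring/tier2 7 > Meals/tier2 2.
Tutoring tier1 at 17: fill all 20 — 40 left.
Fill Food Bank tier1 block (25 at 15) — 15 left.
Fill Meals tier1 block (10 at 14) — 5 left.
5 remain; put them into Food Bank tier2 at 11.
Total = 17×20 + 15×25 + 14×10 + 11×5 = 910.

910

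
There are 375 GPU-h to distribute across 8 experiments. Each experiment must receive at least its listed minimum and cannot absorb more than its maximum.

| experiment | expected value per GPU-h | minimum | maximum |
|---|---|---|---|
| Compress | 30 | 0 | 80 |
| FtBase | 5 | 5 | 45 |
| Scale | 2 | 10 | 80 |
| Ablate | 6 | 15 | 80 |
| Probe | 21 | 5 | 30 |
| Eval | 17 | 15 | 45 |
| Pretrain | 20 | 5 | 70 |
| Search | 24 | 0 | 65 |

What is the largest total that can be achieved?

Meeting every minimum uses 0+5+10+15+5+15+5+0 = 55 GPU-h, leaving 320.
Highest expected value per GPU-h first: Compress 30 > Search 24 > Probe 21 > Pretrain 20 > Eval 17 > Ablate 6 > FtBase 5 > Scale 2.
Compress takes 80 more to reach its cap of 80 ; 240 left.
Search: +65 to 65 (cap) ; 175 left.
Probe: +25 to 30 (cap) ; 150 left.
Give Pretrain 65 more to hit its cap of 70 ; 85 left.
Eval: +30 to 45 (cap) ; 55 left.
Ablate: +55 (room for 65) → 70. Pool exhausted.
Total = 30×80 + 5×5 + 2×10 + 6×70 + 21×30 + 17×45 + 20×70 + 24×65 = 7220.

7220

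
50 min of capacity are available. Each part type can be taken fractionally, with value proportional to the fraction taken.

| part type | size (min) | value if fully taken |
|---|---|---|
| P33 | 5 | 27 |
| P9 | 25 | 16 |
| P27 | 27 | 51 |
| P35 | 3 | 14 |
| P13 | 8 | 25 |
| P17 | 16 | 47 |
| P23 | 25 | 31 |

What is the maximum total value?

Best value per unit of size first: P33 27/5≈5.4, P35 14/3≈4.67, P13 25/8≈3.12, P17 47/16≈2.94, P27 51/27≈1.89, P23 31/25≈1.24, P9 16/25≈0.64.
All 5 min of P33 fit (value 27) — 45 remain.
All 3 min of P35 fit (value 14) — 42 remain.
P13: take in full, 8 min for value 25 — 34 left.
P17: take in full, 16 min for value 47 — 18 left.
Only 18 min remain; take 18/27 of P27 for value 51×18/27 = 34.
Total value = 147.

147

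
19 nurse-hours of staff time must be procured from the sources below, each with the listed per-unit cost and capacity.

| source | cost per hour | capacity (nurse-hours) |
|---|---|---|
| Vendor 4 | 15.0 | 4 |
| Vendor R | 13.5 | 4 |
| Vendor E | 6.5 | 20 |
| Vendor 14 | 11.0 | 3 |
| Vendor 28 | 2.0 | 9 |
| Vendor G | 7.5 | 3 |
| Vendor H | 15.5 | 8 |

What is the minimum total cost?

Cheapest first:
Vendor 28 (2.0): use full 9 → 10 nurse-hours to go.
Vendor E at 6.5: take 10 of its 20 → requirement met.
Vendor G, Vendor 14, Vendor R, Vendor 4, Vendor H: unused.
Cost = 9×2.0 + 10×6.5 = 83.

83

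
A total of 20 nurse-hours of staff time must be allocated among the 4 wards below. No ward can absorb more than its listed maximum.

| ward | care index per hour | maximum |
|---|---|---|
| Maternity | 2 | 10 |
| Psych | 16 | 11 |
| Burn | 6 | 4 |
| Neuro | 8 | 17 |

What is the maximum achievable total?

Highest care index per hour first: Psych 16 > Neuro 8 > Burn 6 > Maternity 2.
Give Psych 11 to hit its cap of 11 ; 9 left.
Only 9 left; Neuro takes them to reach 9.
Total = 16×11 + 8×9 = 248.

248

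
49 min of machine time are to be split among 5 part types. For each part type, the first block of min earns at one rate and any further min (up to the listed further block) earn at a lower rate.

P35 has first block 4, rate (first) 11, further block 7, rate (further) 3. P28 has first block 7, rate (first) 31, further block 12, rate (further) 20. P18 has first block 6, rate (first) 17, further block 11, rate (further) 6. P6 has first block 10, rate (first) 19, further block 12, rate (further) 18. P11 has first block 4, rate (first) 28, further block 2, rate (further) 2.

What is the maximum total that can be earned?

1043

Order all 10 blocks by rate: P28/tier1 31 > P11/tier1 28 > P28/tier2 20 > P6/tier1 19 > P6/tier2 18 > P18/tier1 17 > P35/tier1 11 > P18/tier2 6 > P35/tier2 3 > P11/tier2 2.
P28/tier1 (31): +7 → 42 left.
P11 tier1 at 28: fill all 4 → 38 left.
Fill P28 tier2 block (12 at 20) → 26 left.
P6/tier1 (19): +10 → 16 left.
P6/tier2 (18): +12 → 4 left.
P18/tier1: +4 of 6 at 17; pool empty.
Total = 31×7 + 28×4 + 20×12 + 19×10 + 18×12 + 17×4 = 1043.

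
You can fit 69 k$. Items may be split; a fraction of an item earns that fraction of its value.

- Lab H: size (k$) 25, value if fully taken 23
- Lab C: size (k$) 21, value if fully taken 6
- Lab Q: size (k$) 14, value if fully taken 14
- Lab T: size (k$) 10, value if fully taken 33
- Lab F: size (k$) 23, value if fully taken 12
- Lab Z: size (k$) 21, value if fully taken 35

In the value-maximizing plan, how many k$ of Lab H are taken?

Sort by value density: Lab T 33/10≈3.3, Lab Z 35/21≈1.67, Lab Q 14/14≈1, Lab H 23/25≈0.92, Lab F 12/23≈0.522, Lab C 6/21≈0.286.
All 10 k$ of Lab T fit (value 33) ; 59 remain.
All 21 k$ of Lab Z fit (value 35) ; 38 remain.
Lab Q: take in full, 14 k$ for value 14 ; 24 left.
Only 24 k$ remain; take 24/25 of Lab H for value 23×24/25 = 22.08.

24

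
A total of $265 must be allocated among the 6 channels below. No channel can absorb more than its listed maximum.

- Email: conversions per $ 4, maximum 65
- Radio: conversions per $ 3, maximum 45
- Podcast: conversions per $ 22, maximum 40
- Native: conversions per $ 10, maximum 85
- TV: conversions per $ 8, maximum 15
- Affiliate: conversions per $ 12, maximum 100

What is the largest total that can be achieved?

Highest conversions per $ first: Podcast 22 > Affiliate 12 > Native 10 > TV 8 > Email 4 > Radio 3.
Podcast takes 40 to reach its cap of 40 — 225 left.
Affiliate takes 100 to reach its cap of 100 — 125 left.
Native: +85 to 85 (cap) — 40 left.
TV: +15 to 15 (cap) — 25 left.
Email has room for 65 but only 25 remain, so it gets 25.
Total = 4×25 + 22×40 + 10×85 + 8×15 + 12×100 = 3150.

3150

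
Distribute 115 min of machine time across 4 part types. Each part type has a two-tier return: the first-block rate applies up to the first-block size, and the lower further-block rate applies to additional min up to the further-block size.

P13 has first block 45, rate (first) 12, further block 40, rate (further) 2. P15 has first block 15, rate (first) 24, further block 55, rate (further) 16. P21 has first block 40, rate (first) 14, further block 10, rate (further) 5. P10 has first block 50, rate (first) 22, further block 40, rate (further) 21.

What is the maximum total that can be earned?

Order all 8 blocks by rate: P15/T1 24 > P10/T1 22 > P10/T2 21 > P15/T2 16 > P21/T1 14 > P13/T1 12 > P21/T2 5 > P13/T2 2.
P15 T1 at 24: fill all 15 → 100 left.
P10/T1 (22): +50 → 50 left.
P10 T2 at 21: fill all 40 → 10 left.
10 remain; put them into P15 T2 at 16.
Total = 24×15 + 22×50 + 21×40 + 16×10 = 2460.

2460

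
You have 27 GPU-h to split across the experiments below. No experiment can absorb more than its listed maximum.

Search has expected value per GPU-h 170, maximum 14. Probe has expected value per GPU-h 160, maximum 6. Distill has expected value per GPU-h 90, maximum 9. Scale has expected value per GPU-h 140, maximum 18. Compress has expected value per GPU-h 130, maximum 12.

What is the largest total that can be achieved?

4320

Highest expected value per GPU-h first: Search 170 > Probe 160 > Scale 140 > Compress 130 > Distill 90.
Search takes 14 to reach its cap of 14 → 13 left.
Give Probe 6 to hit its cap of 6 → 7 left.
Only 7 left; Scale takes them to reach 7.
Total = 170×14 + 160×6 + 140×7 = 4320.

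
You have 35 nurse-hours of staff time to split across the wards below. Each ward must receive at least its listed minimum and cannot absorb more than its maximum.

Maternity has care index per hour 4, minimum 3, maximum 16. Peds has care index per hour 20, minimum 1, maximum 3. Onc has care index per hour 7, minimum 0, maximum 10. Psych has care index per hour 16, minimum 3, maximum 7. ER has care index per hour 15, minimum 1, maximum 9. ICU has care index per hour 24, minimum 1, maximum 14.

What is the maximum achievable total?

640

Meeting every minimum uses 3+1+0+3+1+1 = 9 nurse-hours, leaving 26.
Highest care index per hour first: ICU 24 > Peds 20 > Psych 16 > ER 15 > Onc 7 > Maternity 4.
ICU takes 13 more to reach its cap of 14 → 13 left.
Peds takes 2 more to reach its cap of 3 → 11 left.
Psych takes 4 more to reach its cap of 7 → 7 left.
ER has room for 8 more but only 7 remain, so it gets 8.
Total = 4×3 + 20×3 + 16×7 + 15×8 + 24×14 = 640.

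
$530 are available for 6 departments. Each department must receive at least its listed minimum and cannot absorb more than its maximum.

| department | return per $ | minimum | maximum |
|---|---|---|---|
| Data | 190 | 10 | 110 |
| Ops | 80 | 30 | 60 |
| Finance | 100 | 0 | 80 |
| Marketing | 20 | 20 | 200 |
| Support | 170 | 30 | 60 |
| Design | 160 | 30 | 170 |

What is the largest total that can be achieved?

Meeting every minimum uses 10+30+0+20+30+30 = 120 $, leaving 410.
Highest return per $ first: Data 190 > Support 170 > Design 160 > Finance 100 > Ops 80 > Marketing 20.
Give Data 100 more to hit its cap of 110 — 310 left.
Support takes 30 more to reach its cap of 60 — 280 left.
Design takes 140 more to reach its cap of 170 — 140 left.
Finance takes 80 more to reach its cap of 80 — 60 left.
Ops takes 30 more to reach its cap of 60 — 30 left.
Marketing: +30 (room for 180) → 50. Pool exhausted.
Total = 190×110 + 80×60 + 100×80 + 20×50 + 170×60 + 160×170 = 72100.

72100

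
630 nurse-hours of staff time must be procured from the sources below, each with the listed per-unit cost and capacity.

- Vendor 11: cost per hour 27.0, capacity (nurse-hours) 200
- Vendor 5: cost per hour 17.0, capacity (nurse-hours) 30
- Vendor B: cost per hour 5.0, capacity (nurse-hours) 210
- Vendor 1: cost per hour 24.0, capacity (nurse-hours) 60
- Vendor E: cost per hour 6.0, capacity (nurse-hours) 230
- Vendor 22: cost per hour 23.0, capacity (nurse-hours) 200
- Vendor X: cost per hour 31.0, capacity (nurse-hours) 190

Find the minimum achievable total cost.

Fill from the cheapest source first.
Take 210 from Vendor B at 5.0 ; need 420 more.
Vendor E at 6.0: take all 230 nurse-hours ; 190 still needed.
Take 30 from Vendor 5 at 17.0 ; need 160 more.
Take 160 from Vendor 22 at 23.0 to finish.
Vendor 1, Vendor 11, Vendor X: unused.
Cost = 210×5.0 + 230×6.0 + 30×17.0 + 160×23.0 = 6620.

6620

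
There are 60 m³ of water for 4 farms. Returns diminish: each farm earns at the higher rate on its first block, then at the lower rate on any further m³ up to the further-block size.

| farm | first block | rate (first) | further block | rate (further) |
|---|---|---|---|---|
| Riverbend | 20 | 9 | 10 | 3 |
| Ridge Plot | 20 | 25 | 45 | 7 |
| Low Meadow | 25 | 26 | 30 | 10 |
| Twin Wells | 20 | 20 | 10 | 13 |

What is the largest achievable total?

1450

Order all 8 blocks by rate: Low Meadow/first 26 > Ridge Plot/first 25 > Twin Wells/first 20 > Twin Wells/second 13 > Low Meadow/second 10 > Riverbend/first 9 > Ridge Plot/second 7 > Riverbend/second 3.
Fill Low Meadow first block (25 at 26) ; 35 left.
Fill Ridge Plot first block (20 at 25) ; 15 left.
Twin Wells/first: +15 of 20 at 20; pool empty.
Total = 26×25 + 25×20 + 20×15 = 1450.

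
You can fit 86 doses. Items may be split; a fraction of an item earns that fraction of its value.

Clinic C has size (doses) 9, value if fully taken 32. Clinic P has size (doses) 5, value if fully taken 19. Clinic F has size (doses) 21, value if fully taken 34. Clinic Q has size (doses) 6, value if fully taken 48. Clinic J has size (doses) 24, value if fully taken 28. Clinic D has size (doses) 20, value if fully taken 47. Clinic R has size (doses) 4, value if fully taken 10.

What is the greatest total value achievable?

Best value per unit of size first: Clinic Q 48/6≈8, Clinic P 19/5≈3.8, Clinic C 32/9≈3.56, Clinic R 10/4≈2.5, Clinic D 47/20≈2.35, Clinic F 34/21≈1.62, Clinic J 28/24≈1.17.
Clinic Q: take in full, 6 doses for value 48 ; 80 left.
Clinic P: take in full, 5 doses for value 19 ; 75 left.
All 9 doses of Clinic C fit (value 32) ; 66 remain.
Clinic R: take in full, 4 doses for value 10 ; 62 left.
All 20 doses of Clinic D fit (value 47) ; 42 remain.
Clinic F: take in full, 21 doses for value 34 ; 21 left.
21 doses left: a 21/24 share of Clinic J gives 28×21/24 = 24.5.
Total value = 214.5.

214.5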